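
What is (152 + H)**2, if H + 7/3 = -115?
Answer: 10816/9 ≈ 1201.8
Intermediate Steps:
H = -352/3 (H = -7/3 - 115 = -352/3 ≈ -117.33)
(152 + H)**2 = (152 - 352/3)**2 = (104/3)**2 = 10816/9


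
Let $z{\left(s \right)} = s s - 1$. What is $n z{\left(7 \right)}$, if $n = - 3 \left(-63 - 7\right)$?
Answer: $10080$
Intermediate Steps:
$n = 210$ ($n = \left(-3\right) \left(-70\right) = 210$)
$z{\left(s \right)} = -1 + s^{2}$ ($z{\left(s \right)} = s^{2} - 1 = -1 + s^{2}$)
$n z{\left(7 \right)} = 210 \left(-1 + 7^{2}\right) = 210 \left(-1 + 49\right) = 210 \cdot 48 = 10080$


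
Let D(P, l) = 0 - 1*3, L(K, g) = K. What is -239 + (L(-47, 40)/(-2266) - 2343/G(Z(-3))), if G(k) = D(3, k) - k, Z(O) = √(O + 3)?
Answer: 1228219/2266 ≈ 542.02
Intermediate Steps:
Z(O) = √(3 + O)
D(P, l) = -3 (D(P, l) = 0 - 3 = -3)
G(k) = -3 - k
-239 + (L(-47, 40)/(-2266) - 2343/G(Z(-3))) = -239 + (-47/(-2266) - 2343/(-3 - √(3 - 3))) = -239 + (-47*(-1/2266) - 2343/(-3 - √0)) = -239 + (47/2266 - 2343/(-3 - 1*0)) = -239 + (47/2266 - 2343/(-3 + 0)) = -239 + (47/2266 - 2343/(-3)) = -239 + (47/2266 - 2343*(-⅓)) = -239 + (47/2266 + 781) = -239 + 1769793/2266 = 1228219/2266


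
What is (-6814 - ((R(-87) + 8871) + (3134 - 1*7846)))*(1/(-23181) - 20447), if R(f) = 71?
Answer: 5234656191952/23181 ≈ 2.2582e+8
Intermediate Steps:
(-6814 - ((R(-87) + 8871) + (3134 - 1*7846)))*(1/(-23181) - 20447) = (-6814 - ((71 + 8871) + (3134 - 1*7846)))*(1/(-23181) - 20447) = (-6814 - (8942 + (3134 - 7846)))*(-1/23181 - 20447) = (-6814 - (8942 - 4712))*(-473981908/23181) = (-6814 - 1*4230)*(-473981908/23181) = (-6814 - 4230)*(-473981908/23181) = -11044*(-473981908/23181) = 5234656191952/23181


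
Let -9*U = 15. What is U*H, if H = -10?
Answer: 50/3 ≈ 16.667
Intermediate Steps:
U = -5/3 (U = -⅑*15 = -5/3 ≈ -1.6667)
U*H = -5/3*(-10) = 50/3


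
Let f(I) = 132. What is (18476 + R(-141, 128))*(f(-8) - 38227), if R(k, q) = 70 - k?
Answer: -711881265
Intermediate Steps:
(18476 + R(-141, 128))*(f(-8) - 38227) = (18476 + (70 - 1*(-141)))*(132 - 38227) = (18476 + (70 + 141))*(-38095) = (18476 + 211)*(-38095) = 18687*(-38095) = -711881265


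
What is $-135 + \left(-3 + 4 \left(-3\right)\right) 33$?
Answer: $-630$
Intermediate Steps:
$-135 + \left(-3 + 4 \left(-3\right)\right) 33 = -135 + \left(-3 - 12\right) 33 = -135 - 495 = -630$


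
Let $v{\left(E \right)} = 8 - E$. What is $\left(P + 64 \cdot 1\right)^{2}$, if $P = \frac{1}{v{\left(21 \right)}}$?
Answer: $\frac{690561}{169} \approx 4086.2$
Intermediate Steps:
$P = - \frac{1}{13}$ ($P = \frac{1}{8 - 21} = \frac{1}{-13} = - \frac{1}{13} \approx -0.076923$)
$\left(P + 64 \cdot 1\right)^{2} = \left(- \frac{1}{13} + 64 \cdot 1\right)^{2} = \left(- \frac{1}{13} + 64\right)^{2} = \left(\frac{831}{13}\right)^{2} = \frac{690561}{169}$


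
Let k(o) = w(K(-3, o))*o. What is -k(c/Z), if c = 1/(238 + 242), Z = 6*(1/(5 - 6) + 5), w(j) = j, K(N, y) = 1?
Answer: -1/11520 ≈ -8.6806e-5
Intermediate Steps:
Z = 24 (Z = 6*(1/(-1) + 5) = 6*(-1 + 5) = 6*4 = 24)
c = 1/480 ≈ 0.0020833
k(o) = o (k(o) = 1*o = o)
-k(c/Z) = -1/(480*24) = -1*1/11520 = -1/11520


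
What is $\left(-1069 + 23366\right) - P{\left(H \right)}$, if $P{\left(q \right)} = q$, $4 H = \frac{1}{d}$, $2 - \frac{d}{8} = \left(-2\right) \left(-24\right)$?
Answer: $\frac{32821185}{1472} \approx 22297.0$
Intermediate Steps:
$d = -368$ ($d = 16 - 8 \left(\left(-2\right) \left(-24\right)\right) = 16 - 384 = -368$)
$H = - \frac{1}{1472}$ ($H = \frac{1}{4 \left(-368\right)} = \frac{1}{4} \left(- \frac{1}{368}\right) = - \frac{1}{1472} \approx -0.00067935$)
$\left(-1069 + 23366\right) - P{\left(H \right)} = \left(-1069 + 23366\right) - - \frac{1}{1472} = 22297 + \frac{1}{1472} = \frac{32821185}{1472}$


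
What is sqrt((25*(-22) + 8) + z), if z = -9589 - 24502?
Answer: I*sqrt(34633) ≈ 186.1*I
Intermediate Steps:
z = -34091
sqrt((25*(-22) + 8) + z) = sqrt((25*(-22) + 8) - 34091) = sqrt((-550 + 8) - 34091) = sqrt(-542 - 34091) = sqrt(-34633) = I*sqrt(34633)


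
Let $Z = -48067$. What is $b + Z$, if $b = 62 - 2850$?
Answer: $-50855$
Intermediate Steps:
$b = -2788$ ($b = 62 - 2850 = -2788$)
$b + Z = -2788 - 48067 = -50855$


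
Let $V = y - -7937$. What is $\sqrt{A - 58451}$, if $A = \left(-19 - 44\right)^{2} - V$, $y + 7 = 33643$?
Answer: $i \sqrt{96055} \approx 309.93 i$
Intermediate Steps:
$y = 33636$ ($y = -7 + 33643 = 33636$)
$V = 41573$ ($V = 33636 - -7937 = 33636 + 7937 = 41573$)
$A = -37604$ ($A = \left(-19 - 44\right)^{2} - 41573 = \left(-63\right)^{2} - 41573 = 3969 - 41573 = -37604$)
$\sqrt{A - 58451} = \sqrt{-37604 - 58451} = \sqrt{-96055} = i \sqrt{96055}$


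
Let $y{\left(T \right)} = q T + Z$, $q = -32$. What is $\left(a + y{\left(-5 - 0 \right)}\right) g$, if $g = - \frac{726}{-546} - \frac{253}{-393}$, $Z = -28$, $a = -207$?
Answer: $- \frac{1764400}{11921} \approx -148.01$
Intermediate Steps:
$y{\left(T \right)} = -28 - 32 T$ ($y{\left(T \right)} = - 32 T - 28 = -28 - 32 T$)
$g = \frac{70576}{35763}$ ($g = \left(-726\right) \left(- \frac{1}{546}\right) - - \frac{253}{393} = \frac{121}{91} + \frac{253}{393} = \frac{70576}{35763} \approx 1.9734$)
$\left(a + y{\left(-5 - 0 \right)}\right) g = \left(-207 - \left(28 + 32 \left(-5 - 0\right)\right)\right) \frac{70576}{35763} = \left(-207 - \left(28 + 32 \left(-5 + 0\right)\right)\right) \frac{70576}{35763} = \left(-207 - -132\right) \frac{70576}{35763} = \left(-207 + \left(-28 + 160\right)\right) \frac{70576}{35763} = \left(-207 + 132\right) \frac{70576}{35763} = \left(-75\right) \frac{70576}{35763} = - \frac{1764400}{11921}$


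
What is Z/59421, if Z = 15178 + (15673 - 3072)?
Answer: 27779/59421 ≈ 0.46749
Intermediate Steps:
Z = 27779 (Z = 15178 + 12601 = 27779)
Z/59421 = 27779/59421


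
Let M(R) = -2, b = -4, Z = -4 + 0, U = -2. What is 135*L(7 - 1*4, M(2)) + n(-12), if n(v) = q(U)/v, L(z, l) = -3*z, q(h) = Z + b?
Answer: -3643/3 ≈ -1214.3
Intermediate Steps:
Z = -4
q(h) = -8 (q(h) = -4 - 4 = -8)
n(v) = -8/v
135*L(7 - 1*4, M(2)) + n(-12) = 135*(-3*(7 - 1*4)) - 8/(-12) = 135*(-3*(7 - 4)) - 8*(-1/12) = 135*(-3*3) + ⅔ = 135*(-9) + ⅔ = -1215 + ⅔ = -3643/3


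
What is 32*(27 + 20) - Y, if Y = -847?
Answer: 2351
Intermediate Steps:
32*(27 + 20) - Y = 32*(27 + 20) - 1*(-847) = 32*47 + 847 = 1504 + 847 = 2351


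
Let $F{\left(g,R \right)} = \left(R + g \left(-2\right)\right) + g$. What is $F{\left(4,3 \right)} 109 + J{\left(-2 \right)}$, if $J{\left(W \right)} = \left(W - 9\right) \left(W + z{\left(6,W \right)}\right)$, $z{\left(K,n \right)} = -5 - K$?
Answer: $34$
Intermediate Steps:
$F{\left(g,R \right)} = R - g$ ($F{\left(g,R \right)} = \left(R - 2 g\right) + g = R - g$)
$J{\left(W \right)} = \left(-11 + W\right) \left(-9 + W\right)$ ($J{\left(W \right)} = \left(W - 9\right) \left(W - 11\right) = \left(-9 + W\right) \left(W - 11\right) = \left(-9 + W\right) \left(-11 + W\right) = \left(-11 + W\right) \left(-9 + W\right)$)
$F{\left(4,3 \right)} 109 + J{\left(-2 \right)} = \left(3 - 4\right) 109 + \left(99 + \left(-2\right)^{2} - -40\right) = \left(3 - 4\right) 109 + \left(99 + 4 + 40\right) = \left(-1\right) 109 + 143 = -109 + 143 = 34$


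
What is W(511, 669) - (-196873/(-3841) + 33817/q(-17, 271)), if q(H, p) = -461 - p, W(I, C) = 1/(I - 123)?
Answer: -344657795/68181591 ≈ -5.0550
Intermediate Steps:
W(I, C) = 1/(-123 + I)
W(511, 669) - (-196873/(-3841) + 33817/q(-17, 271)) = 1/(-123 + 511) - (-196873/(-3841) + 33817/(-461 - 1*271)) = 1/388 - (-196873*(-1/3841) + 33817/(-461 - 271)) = 1/388 - (196873/3841 + 33817/(-732)) = 1/388 - (196873/3841 + 33817*(-1/732)) = 1/388 - (196873/3841 - 33817/732) = 1/388 - 1*14219939/2811612 = 1/388 - 14219939/2811612 = -344657795/68181591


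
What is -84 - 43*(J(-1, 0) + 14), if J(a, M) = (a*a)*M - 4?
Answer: -514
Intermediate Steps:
J(a, M) = -4 + M*a² (J(a, M) = a²*M - 4 = M*a² - 4 = -4 + M*a²)
-84 - 43*(J(-1, 0) + 14) = -84 - 43*((-4 + 0*(-1)²) + 14) = -84 - 43*((-4 + 0*1) + 14) = -84 - 43*((-4 + 0) + 14) = -84 - 43*(-4 + 14) = -84 - 43*10 = -84 - 430 = -514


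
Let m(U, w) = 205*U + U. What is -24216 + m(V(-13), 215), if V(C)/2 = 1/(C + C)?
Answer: -315014/13 ≈ -24232.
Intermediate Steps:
V(C) = 1/C (V(C) = 2/(C + C) = 2/((2*C)) = 2*(1/(2*C)) = 1/C)
m(U, w) = 206*U
-24216 + m(V(-13), 215) = -24216 + 206/(-13) = -24216 + 206*(-1/13) = -24216 - 206/13 = -315014/13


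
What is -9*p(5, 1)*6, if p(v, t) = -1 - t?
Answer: 108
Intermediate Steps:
-9*p(5, 1)*6 = -9*(-1 - 1*1)*6 = -9*(-1 - 1)*6 = -9*(-2)*6 = 18*6 = 108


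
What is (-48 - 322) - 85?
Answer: -455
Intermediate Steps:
(-48 - 322) - 85 = -370 - 85 = -455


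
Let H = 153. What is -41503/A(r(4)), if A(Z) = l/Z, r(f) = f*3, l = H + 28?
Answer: -498036/181 ≈ -2751.6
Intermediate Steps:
l = 181 (l = 153 + 28 = 181)
r(f) = 3*f
A(Z) = 181/Z
-41503/A(r(4)) = -41503/(181/((3*4))) = -41503/(181/12) = -41503/(181*(1/12)) = -41503/181/12 = -41503*12/181 = -498036/181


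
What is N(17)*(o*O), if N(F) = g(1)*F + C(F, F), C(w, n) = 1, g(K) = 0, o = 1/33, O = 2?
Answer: 2/33 ≈ 0.060606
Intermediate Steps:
o = 1/33 ≈ 0.030303
N(F) = 1 (N(F) = 0*F + 1 = 0 + 1 = 1)
N(17)*(o*O) = 1*((1/33)*2) = 1*(2/33) = 2/33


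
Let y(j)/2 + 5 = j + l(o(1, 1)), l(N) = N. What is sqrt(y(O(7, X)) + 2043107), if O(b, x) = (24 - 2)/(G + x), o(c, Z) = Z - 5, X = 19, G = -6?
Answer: sqrt(345282613)/13 ≈ 1429.4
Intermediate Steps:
o(c, Z) = -5 + Z
O(b, x) = 22/(-6 + x) (O(b, x) = (24 - 2)/(-6 + x) = 22/(-6 + x))
y(j) = -18 + 2*j (y(j) = -10 + 2*(j + (-5 + 1)) = -10 + 2*(j - 4) = -10 + 2*(-4 + j) = -10 + (-8 + 2*j) = -18 + 2*j)
sqrt(y(O(7, X)) + 2043107) = sqrt((-18 + 2*(22/(-6 + 19))) + 2043107) = sqrt((-18 + 2*(22/13)) + 2043107) = sqrt((-18 + 44/13) + 2043107) = sqrt(-190/13 + 2043107) = sqrt(26560201/13) = sqrt(345282613)/13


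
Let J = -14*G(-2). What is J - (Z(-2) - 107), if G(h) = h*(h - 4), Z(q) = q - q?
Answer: -61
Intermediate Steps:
Z(q) = 0
G(h) = h*(-4 + h)
J = -168 (J = -(-28)*(-4 - 2) = -(-28)*(-6) = -14*12 = -168)
J - (Z(-2) - 107) = -168 - (0 - 107) = -168 - 1*(-107) = -168 + 107 = -61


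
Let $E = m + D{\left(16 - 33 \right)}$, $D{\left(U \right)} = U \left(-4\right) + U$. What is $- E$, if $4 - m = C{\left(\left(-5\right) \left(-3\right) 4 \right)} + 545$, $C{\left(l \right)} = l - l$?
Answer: $490$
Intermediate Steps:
$D{\left(U \right)} = - 3 U$ ($D{\left(U \right)} = - 4 U + U = - 3 U$)
$C{\left(l \right)} = 0$
$m = -541$ ($m = 4 - \left(0 + 545\right) = 4 - 545 = -541$)
$E = -490$ ($E = -541 - 3 \left(16 - 33\right) = -541 - -51 = -541 + 51 = -490$)
$- E = \left(-1\right) \left(-490\right) = 490$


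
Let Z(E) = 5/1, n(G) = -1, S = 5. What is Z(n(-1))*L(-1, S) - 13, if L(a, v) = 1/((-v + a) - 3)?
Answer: -122/9 ≈ -13.556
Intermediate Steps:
L(a, v) = 1/(-3 + a - v) (L(a, v) = 1/((a - v) - 3) = 1/(-3 + a - v))
Z(E) = 5 (Z(E) = 5*1 = 5)
Z(n(-1))*L(-1, S) - 13 = 5*(-1/(3 + 5 - 1*(-1))) - 13 = 5*(-1/(3 + 5 + 1)) - 13 = 5*(-1/9) - 13 = -5/9 - 13 = -122/9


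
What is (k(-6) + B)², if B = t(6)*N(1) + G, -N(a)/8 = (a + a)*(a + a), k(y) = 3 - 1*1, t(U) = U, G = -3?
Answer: 37249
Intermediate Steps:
k(y) = 2 (k(y) = 3 - 1 = 2)
N(a) = -32*a² (N(a) = -8*(a + a)*(a + a) = -8*2*a*2*a = -32*a²)
B = -195 (B = 6*(-32*1²) - 3 = 6*(-32*1) - 3 = 6*(-32) - 3 = -192 - 3 = -195)
(k(-6) + B)² = (2 - 195)² = (-193)² = 37249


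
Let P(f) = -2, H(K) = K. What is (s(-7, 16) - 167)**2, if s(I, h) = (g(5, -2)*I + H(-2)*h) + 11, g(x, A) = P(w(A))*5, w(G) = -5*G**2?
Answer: 13924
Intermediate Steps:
g(x, A) = -10 (g(x, A) = -2*5 = -10)
s(I, h) = 11 - 10*I - 2*h (s(I, h) = (-10*I - 2*h) + 11 = 11 - 10*I - 2*h)
(s(-7, 16) - 167)**2 = ((11 - 10*(-7) - 2*16) - 167)**2 = ((11 + 70 - 32) - 167)**2 = (49 - 167)**2 = (-118)**2 = 13924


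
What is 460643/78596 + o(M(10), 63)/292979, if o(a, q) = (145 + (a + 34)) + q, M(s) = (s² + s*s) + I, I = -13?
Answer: 134992443181/23026977484 ≈ 5.8624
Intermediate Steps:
M(s) = -13 + 2*s² (M(s) = (s² + s*s) - 13 = (s² + s²) - 13 = 2*s² - 13 = -13 + 2*s²)
o(a, q) = 179 + a + q (o(a, q) = (145 + (34 + a)) + q = (179 + a) + q = 179 + a + q)
460643/78596 + o(M(10), 63)/292979 = 460643/78596 + (179 + (-13 + 2*10²) + 63)/292979 = 460643*(1/78596) + (179 + (-13 + 2*100) + 63)*(1/292979) = 460643/78596 + (179 + (-13 + 200) + 63)*(1/292979) = 460643/78596 + (179 + 187 + 63)*(1/292979) = 460643/78596 + 429*(1/292979) = 460643/78596 + 429/292979 = 134992443181/23026977484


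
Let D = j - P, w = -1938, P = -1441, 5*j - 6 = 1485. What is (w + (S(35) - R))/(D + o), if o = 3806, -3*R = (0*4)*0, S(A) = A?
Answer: -9515/27726 ≈ -0.34318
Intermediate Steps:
j = 1491/5 (j = 6/5 + (1/5)*1485 = 6/5 + 297 = 1491/5 ≈ 298.20)
R = 0 (R = -0*4*0/3 = -0*0 = -1/3*0 = 0)
D = 8696/5 (D = 1491/5 - 1*(-1441) = 1491/5 + 1441 = 8696/5 ≈ 1739.2)
(w + (S(35) - R))/(D + o) = (-1938 + (35 - 1*0))/(8696/5 + 3806) = (-1938 + (35 + 0))/(27726/5) = (-1938 + 35)*(5/27726) = -1903*5/27726 = -9515/27726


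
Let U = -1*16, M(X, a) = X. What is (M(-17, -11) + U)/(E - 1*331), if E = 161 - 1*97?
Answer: 11/89 ≈ 0.12360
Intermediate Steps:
E = 64 (E = 161 - 97 = 64)
U = -16
(M(-17, -11) + U)/(E - 1*331) = (-17 - 16)/(64 - 1*331) = -33/(64 - 331) = -33/(-267) = -33*(-1/267) = 11/89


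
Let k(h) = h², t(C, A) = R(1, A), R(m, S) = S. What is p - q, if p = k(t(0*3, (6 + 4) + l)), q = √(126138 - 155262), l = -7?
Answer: 9 - 6*I*√809 ≈ 9.0 - 170.66*I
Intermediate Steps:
t(C, A) = A
q = 6*I*√809 (q = √(-29124) = 6*I*√809 ≈ 170.66*I)
p = 9 (p = ((6 + 4) - 7)² = (10 - 7)² = 3² = 9)
p - q = 9 - 6*I*√809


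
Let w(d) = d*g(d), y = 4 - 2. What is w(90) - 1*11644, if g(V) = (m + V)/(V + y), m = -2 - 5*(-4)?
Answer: -265382/23 ≈ -11538.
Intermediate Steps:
y = 2
m = 18 (m = -2 + 20 = 18)
g(V) = (18 + V)/(2 + V) (g(V) = (18 + V)/(V + 2) = (18 + V)/(2 + V))
w(d) = d*(18 + d)/(2 + d) (w(d) = d*((18 + d)/(2 + d)) = d*(18 + d)/(2 + d))
w(90) - 1*11644 = 90*(18 + 90)/(2 + 90) - 1*11644 = 90*108/92 - 11644 = 90*(1/92)*108 - 11644 = 2430/23 - 11644 = -265382/23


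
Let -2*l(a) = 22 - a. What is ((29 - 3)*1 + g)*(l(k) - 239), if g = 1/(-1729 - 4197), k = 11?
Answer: -75342675/11852 ≈ -6357.0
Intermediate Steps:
l(a) = -11 + a/2 (l(a) = -(22 - a)/2 = -11 + a/2)
g = -1/5926 (g = 1/(-5926) = -1/5926 ≈ -0.00016875)
((29 - 3)*1 + g)*(l(k) - 239) = ((29 - 3)*1 - 1/5926)*((-11 + (½)*11) - 239) = (26*1 - 1/5926)*((-11 + 11/2) - 239) = (26 - 1/5926)*(-11/2 - 239) = (154075/5926)*(-489/2) = -75342675/11852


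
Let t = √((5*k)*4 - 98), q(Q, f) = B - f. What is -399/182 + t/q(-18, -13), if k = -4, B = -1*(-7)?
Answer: -57/26 + I*√178/20 ≈ -2.1923 + 0.66708*I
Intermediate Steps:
B = 7
q(Q, f) = 7 - f
t = I*√178 (t = √((5*(-4))*4 - 98) = √(-20*4 - 98) = √(-80 - 98) = √(-178) = I*√178 ≈ 13.342*I)
-399/182 + t/q(-18, -13) = -399/182 + (I*√178)/(7 - 1*(-13)) = -399*1/182 + (I*√178)/(7 + 13) = -57/26 + (I*√178)/20 = -57/26 + (I*√178)*(1/20) = -57/26 + I*√178/20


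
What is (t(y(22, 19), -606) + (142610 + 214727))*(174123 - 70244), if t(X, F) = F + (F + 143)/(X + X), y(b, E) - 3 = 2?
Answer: 370520499513/10 ≈ 3.7052e+10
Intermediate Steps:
y(b, E) = 5 (y(b, E) = 3 + 2 = 5)
t(X, F) = F + (143 + F)/(2*X) (t(X, F) = F + (143 + F)/((2*X)) = F + (143 + F)*(1/(2*X)) = F + (143 + F)/(2*X))
(t(y(22, 19), -606) + (142610 + 214727))*(174123 - 70244) = ((½)*(143 - 606 + 2*(-606)*5)/5 + (142610 + 214727))*(174123 - 70244) = ((½)*(⅕)*(143 - 606 - 6060) + 357337)*103879 = ((½)*(⅕)*(-6523) + 357337)*103879 = (-6523/10 + 357337)*103879 = (3566847/10)*103879 = 370520499513/10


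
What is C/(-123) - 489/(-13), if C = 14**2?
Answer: 57599/1599 ≈ 36.022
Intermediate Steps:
C = 196
C/(-123) - 489/(-13) = 196/(-123) - 489/(-13) = 196*(-1/123) - 489*(-1/13) = -196/123 + 489/13 = 57599/1599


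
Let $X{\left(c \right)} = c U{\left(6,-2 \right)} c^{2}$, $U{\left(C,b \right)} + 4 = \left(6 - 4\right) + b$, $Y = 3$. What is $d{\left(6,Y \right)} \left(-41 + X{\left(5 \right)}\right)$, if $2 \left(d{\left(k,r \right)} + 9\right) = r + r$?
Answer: $3246$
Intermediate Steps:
$U{\left(C,b \right)} = -2 + b$ ($U{\left(C,b \right)} = -4 + \left(\left(6 - 4\right) + b\right) = -4 + \left(2 + b\right) = -2 + b$)
$d{\left(k,r \right)} = -9 + r$ ($d{\left(k,r \right)} = -9 + \frac{r + r}{2} = -9 + \frac{2 r}{2} = -9 + r$)
$X{\left(c \right)} = - 4 c^{3}$ ($X{\left(c \right)} = c \left(-2 - 2\right) c^{2} = c \left(-4\right) c^{2} = - 4 c c^{2} = - 4 c^{3}$)
$d{\left(6,Y \right)} \left(-41 + X{\left(5 \right)}\right) = \left(-9 + 3\right) \left(-41 - 4 \cdot 5^{3}\right) = - 6 \left(-41 - 500\right) = \left(-6\right) \left(-541\right) = 3246$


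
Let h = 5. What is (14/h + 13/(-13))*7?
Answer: 63/5 ≈ 12.600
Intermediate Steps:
(14/h + 13/(-13))*7 = (14/5 + 13/(-13))*7 = (14*(1/5) + 13*(-1/13))*7 = (14/5 - 1)*7 = (9/5)*7 = 63/5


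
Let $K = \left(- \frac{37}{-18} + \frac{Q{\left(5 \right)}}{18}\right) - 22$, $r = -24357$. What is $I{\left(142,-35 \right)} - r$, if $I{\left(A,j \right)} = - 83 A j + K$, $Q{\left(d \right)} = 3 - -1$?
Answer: $\frac{7863251}{18} \approx 4.3685 \cdot 10^{5}$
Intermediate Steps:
$Q{\left(d \right)} = 4$ ($Q{\left(d \right)} = 3 + 1 = 4$)
$K = - \frac{355}{18}$ ($K = \left(- \frac{37}{-18} + \frac{4}{18}\right) - 22 = \left(\left(-37\right) \left(- \frac{1}{18}\right) + 4 \cdot \frac{1}{18}\right) - 22 = \left(\frac{37}{18} + \frac{2}{9}\right) - 22 = \frac{41}{18} - 22 = - \frac{355}{18} \approx -19.722$)
$I{\left(A,j \right)} = - \frac{355}{18} - 83 A j$ ($I{\left(A,j \right)} = - 83 A j - \frac{355}{18} = - \frac{355}{18} - 83 A j$)
$I{\left(142,-35 \right)} - r = \left(- \frac{355}{18} - 11786 \left(-35\right)\right) - -24357 = \left(- \frac{355}{18} + 412510\right) + 24357 = \frac{7424825}{18} + 24357 = \frac{7863251}{18}$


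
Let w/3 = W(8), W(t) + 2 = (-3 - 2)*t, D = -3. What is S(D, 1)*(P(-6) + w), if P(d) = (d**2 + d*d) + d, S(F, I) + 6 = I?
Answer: 300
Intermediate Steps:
S(F, I) = -6 + I
W(t) = -2 - 5*t (W(t) = -2 + (-3 - 2)*t = -2 - 5*t)
w = -126 (w = 3*(-2 - 5*8) = 3*(-2 - 40) = 3*(-42) = -126)
P(d) = d + 2*d**2 (P(d) = (d**2 + d**2) + d = 2*d**2 + d = d + 2*d**2)
S(D, 1)*(P(-6) + w) = (-6 + 1)*(-6*(1 + 2*(-6)) - 126) = -5*(-6*(1 - 12) - 126) = -5*(-6*(-11) - 126) = -5*(66 - 126) = -5*(-60) = 300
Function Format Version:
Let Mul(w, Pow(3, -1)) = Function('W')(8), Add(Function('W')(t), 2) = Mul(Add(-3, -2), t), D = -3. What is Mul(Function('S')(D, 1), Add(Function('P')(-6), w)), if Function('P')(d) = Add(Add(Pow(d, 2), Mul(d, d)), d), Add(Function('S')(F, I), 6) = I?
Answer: 300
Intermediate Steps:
Function('S')(F, I) = Add(-6, I)
Function('W')(t) = Add(-2, Mul(-5, t)) (Function('W')(t) = Add(-2, Mul(Add(-3, -2), t)) = Add(-2, Mul(-5, t)))
w = -126 (w = Mul(3, Add(-2, Mul(-5, 8))) = Mul(3, Add(-2, -40)) = Mul(3, -42) = -126)
Function('P')(d) = Add(d, Mul(2, Pow(d, 2))) (Function('P')(d) = Add(Add(Pow(d, 2), Pow(d, 2)), d) = Add(Mul(2, Pow(d, 2)), d) = Add(d, Mul(2, Pow(d, 2))))
Mul(Function('S')(D, 1), Add(Function('P')(-6), w)) = Mul(Add(-6, 1), Add(Mul(-6, Add(1, Mul(2, -6))), -126)) = Mul(-5, Add(Mul(-6, Add(1, -12)), -126)) = Mul(-5, Add(Mul(-6, -11), -126)) = Mul(-5, Add(66, -126)) = Mul(-5, -60) = 300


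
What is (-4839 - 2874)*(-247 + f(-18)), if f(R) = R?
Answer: 2043945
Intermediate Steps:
(-4839 - 2874)*(-247 + f(-18)) = (-4839 - 2874)*(-247 - 18) = -7713*(-265) = 2043945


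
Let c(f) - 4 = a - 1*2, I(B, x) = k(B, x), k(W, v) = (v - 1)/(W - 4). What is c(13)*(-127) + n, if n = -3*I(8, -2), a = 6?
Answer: -4055/4 ≈ -1013.8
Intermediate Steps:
k(W, v) = (-1 + v)/(-4 + W)
I(B, x) = (-1 + x)/(-4 + B)
n = 9/4 (n = -3*(-1 - 2)/(-4 + 8) = -3*(-3)/4 = -3*(-3/4) = 9/4 ≈ 2.2500)
c(f) = 8 (c(f) = 4 + (6 - 1*2) = 4 + (6 - 2) = 4 + 4 = 8)
c(13)*(-127) + n = 8*(-127) + 9/4 = -1016 + 9/4 = -4055/4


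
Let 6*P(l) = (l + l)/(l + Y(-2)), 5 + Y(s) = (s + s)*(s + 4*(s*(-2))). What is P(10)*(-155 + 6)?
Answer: 1490/153 ≈ 9.7386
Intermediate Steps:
Y(s) = -5 - 14*s² (Y(s) = -5 + (s + s)*(s + 4*(s*(-2))) = -5 + (2*s)*(s + 4*(-2*s)) = -5 + (2*s)*(s - 8*s) = -5 + (2*s)*(-7*s) = -5 - 14*s²)
P(l) = l/(3*(-61 + l)) (P(l) = ((l + l)/(l + (-5 - 14*(-2)²)))/6 = ((2*l)/(l + (-5 - 14*4)))/6 = ((2*l)/(l + (-5 - 56)))/6 = ((2*l)/(l - 61))/6 = ((2*l)/(-61 + l))/6 = (2*l/(-61 + l))/6 = l/(3*(-61 + l)))
P(10)*(-155 + 6) = ((⅓)*10/(-61 + 10))*(-155 + 6) = ((⅓)*10/(-51))*(-149) = ((⅓)*10*(-1/51))*(-149) = -10/153*(-149) = 1490/153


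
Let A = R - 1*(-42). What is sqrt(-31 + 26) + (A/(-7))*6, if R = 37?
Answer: -474/7 + I*sqrt(5) ≈ -67.714 + 2.2361*I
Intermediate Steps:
A = 79 (A = 37 - 1*(-42) = 37 + 42 = 79)
sqrt(-31 + 26) + (A/(-7))*6 = sqrt(-31 + 26) + (79/(-7))*6 = sqrt(-5) + (79*(-1/7))*6 = I*sqrt(5) - 79/7*6 = I*sqrt(5) - 474/7 = -474/7 + I*sqrt(5)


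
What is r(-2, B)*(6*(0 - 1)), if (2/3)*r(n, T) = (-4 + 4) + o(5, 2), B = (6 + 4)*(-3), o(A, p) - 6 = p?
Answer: -72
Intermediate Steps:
o(A, p) = 6 + p
B = -30 (B = 10*(-3) = -30)
r(n, T) = 12 (r(n, T) = 3*((-4 + 4) + (6 + 2))/2 = 3*(0 + 8)/2 = (3/2)*8 = 12)
r(-2, B)*(6*(0 - 1)) = 12*(6*(0 - 1)) = 12*(6*(-1)) = 12*(-6) = -72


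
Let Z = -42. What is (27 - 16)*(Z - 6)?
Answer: -528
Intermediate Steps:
(27 - 16)*(Z - 6) = (27 - 16)*(-42 - 6) = 11*(-48) = -528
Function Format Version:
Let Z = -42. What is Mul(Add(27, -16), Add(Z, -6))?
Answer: -528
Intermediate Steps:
Mul(Add(27, -16), Add(Z, -6)) = Mul(Add(27, -16), Add(-42, -6)) = Mul(11, -48) = -528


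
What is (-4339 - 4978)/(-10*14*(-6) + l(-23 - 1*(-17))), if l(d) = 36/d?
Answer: -9317/834 ≈ -11.171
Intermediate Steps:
(-4339 - 4978)/(-10*14*(-6) + l(-23 - 1*(-17))) = (-4339 - 4978)/(-10*14*(-6) + 36/(-23 - 1*(-17))) = -9317/(-140*(-6) + 36/(-23 + 17)) = -9317/(840 + 36/(-6)) = -9317/(840 + 36*(-1/6)) = -9317/(840 - 6) = -9317/834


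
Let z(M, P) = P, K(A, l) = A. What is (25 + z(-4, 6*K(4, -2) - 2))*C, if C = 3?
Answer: 141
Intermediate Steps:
(25 + z(-4, 6*K(4, -2) - 2))*C = (25 + (6*4 - 2))*3 = (25 + (24 - 2))*3 = (25 + 22)*3 = 47*3 = 141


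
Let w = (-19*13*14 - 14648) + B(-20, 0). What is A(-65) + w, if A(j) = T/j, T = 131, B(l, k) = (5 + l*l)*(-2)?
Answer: -1229671/65 ≈ -18918.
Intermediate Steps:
B(l, k) = -10 - 2*l² (B(l, k) = (5 + l²)*(-2) = -10 - 2*l²)
A(j) = 131/j
w = -18916 (w = (-19*13*14 - 14648) + (-10 - 2*(-20)²) = (-247*14 - 14648) + (-10 - 2*400) = (-3458 - 14648) + (-10 - 800) = -18106 - 810 = -18916)
A(-65) + w = 131/(-65) - 18916 = 131*(-1/65) - 18916 = -131/65 - 18916 = -1229671/65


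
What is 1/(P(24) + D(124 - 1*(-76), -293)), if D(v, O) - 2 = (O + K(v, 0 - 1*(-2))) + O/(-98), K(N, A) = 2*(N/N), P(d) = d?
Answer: -98/25677 ≈ -0.0038166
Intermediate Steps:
K(N, A) = 2 (K(N, A) = 2*1 = 2)
D(v, O) = 4 + 97*O/98 (D(v, O) = 2 + ((O + 2) + O/(-98)) = 2 + ((2 + O) + O*(-1/98)) = 2 + ((2 + O) - O/98) = 2 + (2 + 97*O/98) = 4 + 97*O/98)
1/(P(24) + D(124 - 1*(-76), -293)) = 1/(24 + (4 + (97/98)*(-293))) = 1/(24 + (4 - 28421/98)) = 1/(24 - 28029/98) = 1/(-25677/98) = -98/25677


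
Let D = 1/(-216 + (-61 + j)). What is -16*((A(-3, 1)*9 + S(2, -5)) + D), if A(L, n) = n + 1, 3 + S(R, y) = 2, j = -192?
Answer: -127552/469 ≈ -271.97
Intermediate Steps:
S(R, y) = -1 (S(R, y) = -3 + 2 = -1)
A(L, n) = 1 + n
D = -1/469 (D = 1/(-216 + (-61 - 192)) = 1/(-216 - 253) = 1/(-469) = -1/469 ≈ -0.0021322)
-16*((A(-3, 1)*9 + S(2, -5)) + D) = -16*(((1 + 1)*9 - 1) - 1/469) = -16*((2*9 - 1) - 1/469) = -16*((18 - 1) - 1/469) = -16*(17 - 1/469) = -16*7972/469 = -127552/469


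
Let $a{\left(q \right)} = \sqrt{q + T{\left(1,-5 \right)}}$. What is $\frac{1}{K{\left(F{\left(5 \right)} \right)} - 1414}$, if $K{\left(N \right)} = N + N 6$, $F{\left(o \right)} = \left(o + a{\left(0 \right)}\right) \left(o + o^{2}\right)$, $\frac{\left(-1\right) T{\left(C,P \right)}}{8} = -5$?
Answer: $\frac{13}{58268} + \frac{15 \sqrt{10}}{58268} \approx 0.0010372$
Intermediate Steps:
$T{\left(C,P \right)} = 40$ ($T{\left(C,P \right)} = \left(-8\right) \left(-5\right) = 40$)
$a{\left(q \right)} = \sqrt{40 + q}$ ($a{\left(q \right)} = \sqrt{q + 40} = \sqrt{40 + q}$)
$F{\left(o \right)} = \left(o + o^{2}\right) \left(o + 2 \sqrt{10}\right)$ ($F{\left(o \right)} = \left(o + \sqrt{40 + 0}\right) \left(o + o^{2}\right) = \left(o + \sqrt{40}\right) \left(o + o^{2}\right) = \left(o + 2 \sqrt{10}\right) \left(o + o^{2}\right) = \left(o + o^{2}\right) \left(o + 2 \sqrt{10}\right)$)
$K{\left(N \right)} = 7 N$ ($K{\left(N \right)} = N + 6 N = 7 N$)
$\frac{1}{K{\left(F{\left(5 \right)} \right)} - 1414} = \frac{1}{7 \cdot 5 \left(5 + 5^{2} + 2 \sqrt{10} + 2 \cdot 5 \sqrt{10}\right) - 1414} = \frac{1}{7 \cdot 5 \left(5 + 25 + 2 \sqrt{10} + 10 \sqrt{10}\right) - 1414} = \frac{1}{7 \cdot 5 \left(30 + 12 \sqrt{10}\right) - 1414} = \frac{1}{7 \left(150 + 60 \sqrt{10}\right) - 1414} = \frac{1}{\left(1050 + 420 \sqrt{10}\right) - 1414} = \frac{1}{-364 + 420 \sqrt{10}}$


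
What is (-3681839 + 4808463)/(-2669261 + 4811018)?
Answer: 1126624/2141757 ≈ 0.52603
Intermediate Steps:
(-3681839 + 4808463)/(-2669261 + 4811018) = 1126624/2141757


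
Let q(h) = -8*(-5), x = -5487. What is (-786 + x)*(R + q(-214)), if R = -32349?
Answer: 202674357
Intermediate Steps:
q(h) = 40
(-786 + x)*(R + q(-214)) = (-786 - 5487)*(-32349 + 40) = -6273*(-32309) = 202674357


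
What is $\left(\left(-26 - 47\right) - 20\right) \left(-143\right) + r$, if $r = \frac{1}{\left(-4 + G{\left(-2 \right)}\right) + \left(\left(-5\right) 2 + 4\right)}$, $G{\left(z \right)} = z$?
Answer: $\frac{159587}{12} \approx 13299.0$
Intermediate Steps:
$r = - \frac{1}{12}$ ($r = \frac{1}{\left(-4 - 2\right) + \left(\left(-5\right) 2 + 4\right)} = \frac{1}{-6 + \left(-10 + 4\right)} = \frac{1}{-6 - 6} = \frac{1}{-12} = - \frac{1}{12} \approx -0.083333$)
$\left(\left(-26 - 47\right) - 20\right) \left(-143\right) + r = \left(\left(-26 - 47\right) - 20\right) \left(-143\right) - \frac{1}{12} = \left(-73 - 20\right) \left(-143\right) - \frac{1}{12} = \left(-93\right) \left(-143\right) - \frac{1}{12} = 13299 - \frac{1}{12} = \frac{159587}{12}$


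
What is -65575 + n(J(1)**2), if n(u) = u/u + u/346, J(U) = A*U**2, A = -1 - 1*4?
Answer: -22688579/346 ≈ -65574.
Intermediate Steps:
A = -5 (A = -1 - 4 = -5)
J(U) = -5*U**2
n(u) = 1 + u/346 (n(u) = 1 + u*(1/346) = 1 + u/346)
-65575 + n(J(1)**2) = -65575 + (1 + (-5*1**2)**2/346) = -65575 + (1 + (-5*1)**2/346) = -65575 + (1 + (1/346)*(-5)**2) = -65575 + (1 + (1/346)*25) = -65575 + (1 + 25/346) = -65575 + 371/346 = -22688579/346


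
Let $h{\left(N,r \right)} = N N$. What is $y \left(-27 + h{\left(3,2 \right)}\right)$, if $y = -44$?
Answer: $792$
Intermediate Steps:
$h{\left(N,r \right)} = N^{2}$
$y \left(-27 + h{\left(3,2 \right)}\right) = - 44 \left(-27 + 3^{2}\right) = - 44 \left(-27 + 9\right) = \left(-44\right) \left(-18\right) = 792$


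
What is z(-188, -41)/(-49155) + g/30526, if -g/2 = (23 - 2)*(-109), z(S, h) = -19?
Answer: 112805792/750252765 ≈ 0.15036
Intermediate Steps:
g = 4578 (g = -2*(23 - 2)*(-109) = -42*(-109) = -2*(-2289) = 4578)
z(-188, -41)/(-49155) + g/30526 = -19/(-49155) + 4578/30526 = -19*(-1/49155) + 4578*(1/30526) = 19/49155 + 2289/15263 = 112805792/750252765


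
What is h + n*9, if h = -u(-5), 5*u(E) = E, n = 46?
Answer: 415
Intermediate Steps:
u(E) = E/5
h = 1 (h = -(-5)/5 = -1*(-1) = 1)
h + n*9 = 1 + 46*9 = 1 + 414 = 415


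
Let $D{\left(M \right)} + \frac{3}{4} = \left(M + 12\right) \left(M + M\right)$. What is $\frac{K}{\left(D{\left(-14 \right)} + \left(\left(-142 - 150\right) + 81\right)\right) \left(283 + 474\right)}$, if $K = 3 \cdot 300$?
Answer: $- \frac{3600}{471611} \approx -0.0076334$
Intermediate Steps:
$D{\left(M \right)} = - \frac{3}{4} + 2 M \left(12 + M\right)$ ($D{\left(M \right)} = - \frac{3}{4} + \left(M + 12\right) \left(M + M\right) = - \frac{3}{4} + \left(12 + M\right) 2 M = - \frac{3}{4} + 2 M \left(12 + M\right)$)
$K = 900$
$\frac{K}{\left(D{\left(-14 \right)} + \left(\left(-142 - 150\right) + 81\right)\right) \left(283 + 474\right)} = \frac{900}{\left(\left(- \frac{3}{4} + 2 \left(-14\right)^{2} + 24 \left(-14\right)\right) + \left(\left(-142 - 150\right) + 81\right)\right) \left(283 + 474\right)} = \frac{900}{\left(\left(- \frac{3}{4} + 2 \cdot 196 - 336\right) + \left(-292 + 81\right)\right) 757} = \frac{900}{\left(\left(- \frac{3}{4} + 392 - 336\right) - 211\right) 757} = \frac{900}{\left(\frac{221}{4} - 211\right) 757} = \frac{900}{\left(- \frac{623}{4}\right) 757} = \frac{900}{- \frac{471611}{4}} = 900 \left(- \frac{4}{471611}\right) = - \frac{3600}{471611}$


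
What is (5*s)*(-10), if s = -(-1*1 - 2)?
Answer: -150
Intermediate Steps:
s = 3 (s = -(-1 - 2) = -1*(-3) = 3)
(5*s)*(-10) = (5*3)*(-10) = 15*(-10) = -150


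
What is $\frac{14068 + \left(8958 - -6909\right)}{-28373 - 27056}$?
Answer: $- \frac{29935}{55429} \approx -0.54006$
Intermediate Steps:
$\frac{14068 + \left(8958 - -6909\right)}{-28373 - 27056} = \frac{14068 + \left(8958 + 6909\right)}{-55429} = \left(14068 + 15867\right) \left(- \frac{1}{55429}\right) = 29935 \left(- \frac{1}{55429}\right) = - \frac{29935}{55429}$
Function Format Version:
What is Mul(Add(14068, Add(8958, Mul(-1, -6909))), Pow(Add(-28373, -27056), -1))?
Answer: Rational(-29935, 55429) ≈ -0.54006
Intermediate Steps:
Mul(Add(14068, Add(8958, Mul(-1, -6909))), Pow(Add(-28373, -27056), -1)) = Mul(Add(14068, Add(8958, 6909)), Pow(-55429, -1)) = Mul(Add(14068, 15867), Rational(-1, 55429)) = Mul(29935, Rational(-1, 55429)) = Rational(-29935, 55429)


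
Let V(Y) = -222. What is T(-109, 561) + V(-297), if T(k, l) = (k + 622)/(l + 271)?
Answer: -184191/832 ≈ -221.38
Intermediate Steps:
T(k, l) = (622 + k)/(271 + l)
T(-109, 561) + V(-297) = (622 - 109)/(271 + 561) - 222 = 513/832 - 222 = -184191/832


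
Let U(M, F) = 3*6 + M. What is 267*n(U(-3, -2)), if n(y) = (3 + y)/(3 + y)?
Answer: 267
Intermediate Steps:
U(M, F) = 18 + M
n(y) = 1
267*n(U(-3, -2)) = 267*1 = 267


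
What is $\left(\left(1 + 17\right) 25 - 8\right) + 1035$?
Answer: $1477$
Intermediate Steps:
$\left(\left(1 + 17\right) 25 - 8\right) + 1035 = \left(18 \cdot 25 - 8\right) + 1035 = \left(450 - 8\right) + 1035 = 442 + 1035 = 1477$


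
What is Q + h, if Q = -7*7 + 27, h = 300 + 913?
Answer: 1191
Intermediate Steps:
h = 1213
Q = -22 (Q = -49 + 27 = -22)
Q + h = -22 + 1213 = 1191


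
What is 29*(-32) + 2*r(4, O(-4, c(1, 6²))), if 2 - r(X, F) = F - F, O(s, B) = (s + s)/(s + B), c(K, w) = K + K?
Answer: -924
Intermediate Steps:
c(K, w) = 2*K
O(s, B) = 2*s/(B + s) (O(s, B) = (2*s)/(B + s) = 2*s/(B + s))
r(X, F) = 2 (r(X, F) = 2 - (F - F) = 2 - 1*0 = 2 + 0 = 2)
29*(-32) + 2*r(4, O(-4, c(1, 6²))) = 29*(-32) + 2*2 = -928 + 4 = -924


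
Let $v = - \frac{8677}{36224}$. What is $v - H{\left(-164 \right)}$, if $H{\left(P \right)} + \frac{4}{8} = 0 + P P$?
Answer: $- \frac{974271269}{36224} \approx -26896.0$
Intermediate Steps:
$H{\left(P \right)} = - \frac{1}{2} + P^{2}$ ($H{\left(P \right)} = - \frac{1}{2} + \left(0 + P P\right) = - \frac{1}{2} + \left(0 + P^{2}\right) = - \frac{1}{2} + P^{2}$)
$v = - \frac{8677}{36224}$ ($v = \left(-8677\right) \frac{1}{36224} = - \frac{8677}{36224} \approx -0.23954$)
$v - H{\left(-164 \right)} = - \frac{8677}{36224} - \left(- \frac{1}{2} + \left(-164\right)^{2}\right) = - \frac{8677}{36224} - \left(- \frac{1}{2} + 26896\right) = - \frac{8677}{36224} - \frac{53791}{2} = - \frac{974271269}{36224}$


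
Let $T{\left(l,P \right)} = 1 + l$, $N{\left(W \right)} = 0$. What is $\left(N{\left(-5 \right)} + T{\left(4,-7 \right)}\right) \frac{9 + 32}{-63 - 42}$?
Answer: $- \frac{41}{21} \approx -1.9524$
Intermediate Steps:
$\left(N{\left(-5 \right)} + T{\left(4,-7 \right)}\right) \frac{9 + 32}{-63 - 42} = \left(0 + \left(1 + 4\right)\right) \frac{9 + 32}{-63 - 42} = \left(0 + 5\right) \frac{41}{-105} = 5 \cdot 41 \left(- \frac{1}{105}\right) = 5 \left(- \frac{41}{105}\right) = - \frac{41}{21}$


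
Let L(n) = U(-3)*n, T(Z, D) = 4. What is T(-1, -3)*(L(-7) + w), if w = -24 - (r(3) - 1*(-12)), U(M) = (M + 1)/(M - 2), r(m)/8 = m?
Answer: -1256/5 ≈ -251.20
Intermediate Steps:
r(m) = 8*m
U(M) = (1 + M)/(-2 + M)
L(n) = 2*n/5 (L(n) = ((1 - 3)/(-2 - 3))*n = (-2/(-5))*n = (-1/5*(-2))*n = 2*n/5)
w = -60 (w = -24 - (8*3 - 1*(-12)) = -24 - (24 + 12) = -24 - 1*36 = -24 - 36 = -60)
T(-1, -3)*(L(-7) + w) = 4*((2/5)*(-7) - 60) = 4*(-14/5 - 60) = 4*(-314/5) = -1256/5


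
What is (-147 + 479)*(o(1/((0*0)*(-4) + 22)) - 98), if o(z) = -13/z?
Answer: -127488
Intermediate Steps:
(-147 + 479)*(o(1/((0*0)*(-4) + 22)) - 98) = (-147 + 479)*(-13/(1/((0*0)*(-4) + 22)) - 98) = 332*(-13/(1/(0*(-4) + 22)) - 98) = 332*(-13/(1/(0 + 22)) - 98) = 332*(-13/(1/22) - 98) = 332*(-13/1/22 - 98) = 332*(-13*22 - 98) = 332*(-286 - 98) = 332*(-384) = -127488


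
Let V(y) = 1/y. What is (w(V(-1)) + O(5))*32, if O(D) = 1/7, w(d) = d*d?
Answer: 256/7 ≈ 36.571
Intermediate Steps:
w(d) = d**2
O(D) = 1/7
(w(V(-1)) + O(5))*32 = ((1/(-1))**2 + 1/7)*32 = ((-1)**2 + 1/7)*32 = (1 + 1/7)*32 = (8/7)*32 = 256/7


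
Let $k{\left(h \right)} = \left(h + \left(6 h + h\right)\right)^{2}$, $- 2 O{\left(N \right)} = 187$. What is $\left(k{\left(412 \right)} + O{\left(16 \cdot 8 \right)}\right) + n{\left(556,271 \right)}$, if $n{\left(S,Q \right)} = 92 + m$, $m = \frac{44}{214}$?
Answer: $\frac{2324813547}{214} \approx 1.0864 \cdot 10^{7}$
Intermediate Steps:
$m = \frac{22}{107}$ ($m = 44 \cdot \frac{1}{214} = \frac{22}{107} \approx 0.20561$)
$O{\left(N \right)} = - \frac{187}{2}$ ($O{\left(N \right)} = \left(- \frac{1}{2}\right) 187 = - \frac{187}{2}$)
$k{\left(h \right)} = 64 h^{2}$ ($k{\left(h \right)} = \left(h + 7 h\right)^{2} = \left(8 h\right)^{2} = 64 h^{2}$)
$n{\left(S,Q \right)} = \frac{9866}{107}$ ($n{\left(S,Q \right)} = 92 + \frac{22}{107} = \frac{9866}{107}$)
$\left(k{\left(412 \right)} + O{\left(16 \cdot 8 \right)}\right) + n{\left(556,271 \right)} = \left(64 \cdot 412^{2} - \frac{187}{2}\right) + \frac{9866}{107} = \left(64 \cdot 169744 - \frac{187}{2}\right) + \frac{9866}{107} = \left(10863616 - \frac{187}{2}\right) + \frac{9866}{107} = \frac{21727045}{2} + \frac{9866}{107} = \frac{2324813547}{214}$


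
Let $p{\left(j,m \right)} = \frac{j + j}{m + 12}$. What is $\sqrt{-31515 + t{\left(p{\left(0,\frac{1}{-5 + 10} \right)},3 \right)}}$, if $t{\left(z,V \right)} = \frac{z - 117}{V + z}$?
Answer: $3 i \sqrt{3506} \approx 177.63 i$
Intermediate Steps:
$p{\left(j,m \right)} = \frac{2 j}{12 + m}$
$t{\left(z,V \right)} = \frac{-117 + z}{V + z}$
$\sqrt{-31515 + t{\left(p{\left(0,\frac{1}{-5 + 10} \right)},3 \right)}} = \sqrt{-31515 + \frac{-117 + 2 \cdot 0 \frac{1}{12 + \frac{1}{-5 + 10}}}{3 + 2 \cdot 0 \frac{1}{12 + \frac{1}{-5 + 10}}}} = \sqrt{-31515 + \frac{-117 + 2 \cdot 0 \frac{1}{12 + \frac{1}{5}}}{3 + 2 \cdot 0 \frac{1}{12 + \frac{1}{5}}}} = \sqrt{-31515 + \frac{-117 + 2 \cdot 0 \frac{1}{\frac{61}{5}}}{3 + 2 \cdot 0 \frac{1}{\frac{61}{5}}}} = \sqrt{-31515 + \frac{-117 + 2 \cdot 0 \cdot \frac{5}{61}}{3 + 2 \cdot 0 \cdot \frac{5}{61}}} = \sqrt{-31515 + \frac{-117 + 0}{3 + 0}} = \sqrt{-31515 + \frac{1}{3} \left(-117\right)} = \sqrt{-31515 - 39} = \sqrt{-31554} = 3 i \sqrt{3506}$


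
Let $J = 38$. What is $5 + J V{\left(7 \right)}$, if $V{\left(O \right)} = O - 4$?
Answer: $119$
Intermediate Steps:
$V{\left(O \right)} = -4 + O$
$5 + J V{\left(7 \right)} = 5 + 38 \left(-4 + 7\right) = 5 + 38 \cdot 3 = 5 + 114 = 119$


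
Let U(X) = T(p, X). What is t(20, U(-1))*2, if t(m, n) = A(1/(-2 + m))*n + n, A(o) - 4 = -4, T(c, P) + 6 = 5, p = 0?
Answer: -2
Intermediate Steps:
T(c, P) = -1 (T(c, P) = -6 + 5 = -1)
U(X) = -1
A(o) = 0 (A(o) = 4 - 4 = 0)
t(m, n) = n (t(m, n) = 0*n + n = 0 + n = n)
t(20, U(-1))*2 = -1*2 = -2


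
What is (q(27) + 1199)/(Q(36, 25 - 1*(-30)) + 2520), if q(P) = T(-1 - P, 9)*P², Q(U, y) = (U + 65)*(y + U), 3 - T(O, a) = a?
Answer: -3175/11711 ≈ -0.27111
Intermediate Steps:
T(O, a) = 3 - a
Q(U, y) = (65 + U)*(U + y)
q(P) = -6*P² (q(P) = (3 - 1*9)*P² = (3 - 9)*P² = -6*P²)
(q(27) + 1199)/(Q(36, 25 - 1*(-30)) + 2520) = (-6*27² + 1199)/((36² + 65*36 + 65*(25 - 1*(-30)) + 36*(25 - 1*(-30))) + 2520) = (-6*729 + 1199)/((1296 + 2340 + 65*(25 + 30) + 36*(25 + 30)) + 2520) = (-4374 + 1199)/((1296 + 2340 + 65*55 + 36*55) + 2520) = -3175/((1296 + 2340 + 3575 + 1980) + 2520) = -3175/(9191 + 2520) = -3175/11711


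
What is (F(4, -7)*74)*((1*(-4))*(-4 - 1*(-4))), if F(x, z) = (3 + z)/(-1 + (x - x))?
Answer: 0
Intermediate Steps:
F(x, z) = -3 - z (F(x, z) = (3 + z)/(-1 + 0) = (3 + z)/(-1) = (3 + z)*(-1) = -3 - z)
(F(4, -7)*74)*((1*(-4))*(-4 - 1*(-4))) = ((-3 - 1*(-7))*74)*((1*(-4))*(-4 - 1*(-4))) = ((-3 + 7)*74)*(-4*(-4 + 4)) = (4*74)*(-4*0) = 296*0 = 0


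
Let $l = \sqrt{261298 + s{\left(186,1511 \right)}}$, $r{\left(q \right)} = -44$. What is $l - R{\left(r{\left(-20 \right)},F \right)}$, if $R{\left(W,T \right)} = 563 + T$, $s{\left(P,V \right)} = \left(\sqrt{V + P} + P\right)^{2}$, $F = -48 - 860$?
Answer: $345 + \sqrt{297591 + 372 \sqrt{1697}} \approx 904.39$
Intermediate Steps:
$F = -908$ ($F = -48 - 860 = -908$)
$s{\left(P,V \right)} = \left(P + \sqrt{P + V}\right)^{2}$ ($s{\left(P,V \right)} = \left(\sqrt{P + V} + P\right)^{2} = \left(P + \sqrt{P + V}\right)^{2}$)
$l = \sqrt{261298 + \left(186 + \sqrt{1697}\right)^{2}}$ ($l = \sqrt{261298 + \left(186 + \sqrt{186 + 1511}\right)^{2}} = \sqrt{261298 + \left(186 + \sqrt{1697}\right)^{2}} \approx 559.39$)
$l - R{\left(r{\left(-20 \right)},F \right)} = \sqrt{297591 + 372 \sqrt{1697}} - \left(563 - 908\right) = \sqrt{297591 + 372 \sqrt{1697}} - -345 = \sqrt{297591 + 372 \sqrt{1697}} + 345 = 345 + \sqrt{297591 + 372 \sqrt{1697}}$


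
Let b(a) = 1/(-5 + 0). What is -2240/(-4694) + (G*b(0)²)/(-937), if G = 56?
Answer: 26104568/54978475 ≈ 0.47481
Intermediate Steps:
b(a) = -⅕ (b(a) = 1/(-5) = -⅕)
-2240/(-4694) + (G*b(0)²)/(-937) = -2240/(-4694) + (56*(-⅕)²)/(-937) = -2240*(-1/4694) + (56*(1/25))*(-1/937) = 1120/2347 + (56/25)*(-1/937) = 1120/2347 - 56/23425 = 26104568/54978475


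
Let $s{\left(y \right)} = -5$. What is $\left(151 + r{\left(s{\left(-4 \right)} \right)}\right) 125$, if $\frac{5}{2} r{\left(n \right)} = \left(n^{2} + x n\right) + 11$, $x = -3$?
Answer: $21425$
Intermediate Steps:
$r{\left(n \right)} = \frac{22}{5} - \frac{6 n}{5} + \frac{2 n^{2}}{5}$ ($r{\left(n \right)} = \frac{2 \left(\left(n^{2} - 3 n\right) + 11\right)}{5} = \frac{2 \left(11 + n^{2} - 3 n\right)}{5} = \frac{22}{5} - \frac{6 n}{5} + \frac{2 n^{2}}{5}$)
$\left(151 + r{\left(s{\left(-4 \right)} \right)}\right) 125 = \left(151 + \left(\frac{22}{5} - -6 + \frac{2 \left(-5\right)^{2}}{5}\right)\right) 125 = \left(151 + \left(\frac{22}{5} + 6 + \frac{2}{5} \cdot 25\right)\right) 125 = \left(151 + \left(\frac{22}{5} + 6 + 10\right)\right) 125 = \left(151 + \frac{102}{5}\right) 125 = \frac{857}{5} \cdot 125 = 21425$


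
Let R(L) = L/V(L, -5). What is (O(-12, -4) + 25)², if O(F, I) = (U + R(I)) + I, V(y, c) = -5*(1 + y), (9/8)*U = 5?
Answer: 1283689/2025 ≈ 633.92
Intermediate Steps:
U = 40/9 (U = (8/9)*5 = 40/9 ≈ 4.4444)
V(y, c) = -5 - 5*y
R(L) = L/(-5 - 5*L)
O(F, I) = 40/9 + I - I/(5 + 5*I) (O(F, I) = (40/9 - I/(5 + 5*I)) + I = 40/9 + I - I/(5 + 5*I))
(O(-12, -4) + 25)² = ((200 + 45*(-4)² + 236*(-4))/(45*(1 - 4)) + 25)² = ((1/45)*(200 + 45*16 - 944)/(-3) + 25)² = ((1/45)*(-⅓)*(200 + 720 - 944) + 25)² = ((1/45)*(-⅓)*(-24) + 25)² = (8/45 + 25)² = (1133/45)² = 1283689/2025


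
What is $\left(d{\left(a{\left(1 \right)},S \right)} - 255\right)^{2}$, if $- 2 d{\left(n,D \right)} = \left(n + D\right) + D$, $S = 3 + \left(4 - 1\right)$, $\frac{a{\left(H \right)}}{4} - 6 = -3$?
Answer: $71289$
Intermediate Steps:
$a{\left(H \right)} = 12$ ($a{\left(H \right)} = 24 + 4 \left(-3\right) = 24 - 12 = 12$)
$S = 6$ ($S = 3 + \left(4 - 1\right) = 3 + 3 = 6$)
$d{\left(n,D \right)} = - D - \frac{n}{2}$ ($d{\left(n,D \right)} = - \frac{\left(n + D\right) + D}{2} = - \frac{\left(D + n\right) + D}{2} = - \frac{n + 2 D}{2} = - D - \frac{n}{2}$)
$\left(d{\left(a{\left(1 \right)},S \right)} - 255\right)^{2} = \left(\left(\left(-1\right) 6 - 6\right) - 255\right)^{2} = \left(\left(-6 - 6\right) - 255\right)^{2} = \left(-12 - 255\right)^{2} = \left(-267\right)^{2} = 71289$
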